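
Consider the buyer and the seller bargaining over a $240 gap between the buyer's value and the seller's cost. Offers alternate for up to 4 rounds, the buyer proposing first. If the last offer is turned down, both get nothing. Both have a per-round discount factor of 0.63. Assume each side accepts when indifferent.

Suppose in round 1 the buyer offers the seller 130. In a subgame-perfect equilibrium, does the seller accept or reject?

Accept

Round 4 (the seller proposes): rejection yields 0 for the buyer; the seller offers 0 and keeps 240.
Round 3 (the buyer proposes): the seller can get 240 next round, worth 0.63 × 240 = 151.2 now, so the buyer offers 151.2, keeping 88.8.
Round 2 (the seller proposes): the buyer can get 88.8 next round, worth 0.63 × 88.8 = 55.944 now. The seller offers 55.944 and keeps 240 − 55.944 = 184.056.
So by rejecting in round 1, the seller gets 184.056 next round, worth 0.63 × 184.056 = 115.95528 now.
Offer 130 ≥ 115.95528, so the seller accepts.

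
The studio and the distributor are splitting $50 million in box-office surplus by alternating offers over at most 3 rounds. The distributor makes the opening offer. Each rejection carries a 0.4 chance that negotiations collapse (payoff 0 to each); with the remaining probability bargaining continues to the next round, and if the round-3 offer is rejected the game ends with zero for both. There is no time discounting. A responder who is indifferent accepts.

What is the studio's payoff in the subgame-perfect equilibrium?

By backward induction:
Round 3 (the distributor proposes): the studio will accept anything ≥ 0, so the distributor offers 0 and keeps 50.
Round 2 (the studio proposes): rejecting gives the distributor an expected 0.6 × 50 = 30; the studio offers that and keeps 20.
Round 1 (the distributor proposes): rejecting gives the studio an expected 0.6 × 20 = 12; the distributor offers that and keeps 38.

12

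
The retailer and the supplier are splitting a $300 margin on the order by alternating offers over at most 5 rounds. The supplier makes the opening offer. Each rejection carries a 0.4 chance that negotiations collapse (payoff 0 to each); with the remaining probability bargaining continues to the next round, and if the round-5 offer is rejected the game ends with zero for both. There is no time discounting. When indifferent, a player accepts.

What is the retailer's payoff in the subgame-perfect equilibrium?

Round 5 (the supplier proposes): rejection yields 0 for the retailer; the supplier offers 0 and keeps 300.
Round 4 (the retailer proposes): rejecting gives the supplier an expected 0.6 × 300 = 180; the retailer offers that and keeps 120.
Round 3 (the supplier proposes): rejecting gives the retailer an expected 0.6 × 120 = 72; the supplier offers that and keeps 228.
Round 2 (the retailer proposes): rejecting gives the supplier an expected 0.6 × 228 = 136.8. The retailer offers 136.8 and keeps 300 − 136.8 = 163.2.
Round 1 (the supplier proposes): rejecting gives the retailer an expected 0.6 × 163.2 = 97.92, so the supplier offers 97.92, keeping 202.08.

97.92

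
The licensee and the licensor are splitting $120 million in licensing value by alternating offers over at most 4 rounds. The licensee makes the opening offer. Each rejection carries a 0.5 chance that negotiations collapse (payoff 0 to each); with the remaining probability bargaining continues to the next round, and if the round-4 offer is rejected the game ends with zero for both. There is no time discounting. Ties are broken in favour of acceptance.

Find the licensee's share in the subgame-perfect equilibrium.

By backward induction:
Round 4 (the licensor proposes): the licensee will accept anything ≥ 0, so the licensor offers 0 and keeps 120.
Round 3 (the licensee proposes): rejecting gives the licensor an expected 0.5 × 120 = 60. The licensee offers 60 and keeps 120 − 60 = 60.
Round 2 (the licensor proposes): rejecting gives the licensee an expected 0.5 × 60 = 30, so the licensor offers 30, keeping 90.
Round 1 (the licensee proposes): rejecting gives the licensor an expected 0.5 × 90 = 45, so the licensee offers 45, keeping 75.

75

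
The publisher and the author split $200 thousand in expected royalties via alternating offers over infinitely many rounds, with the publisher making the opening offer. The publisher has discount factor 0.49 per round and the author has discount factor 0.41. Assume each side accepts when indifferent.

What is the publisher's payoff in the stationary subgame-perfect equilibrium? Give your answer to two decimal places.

When the publisher proposes, the author accepts any offer worth at least 0.41 times what the author would get by proposing next round; and vice versa.
This gives x = 200 − 0.41y and y = 200 − 0.49x, where x and y are each side's share when it proposes.
Hence (1 − 0.41·0.49)x = 200(1 − 0.41), i.e. 0.7991·x = 118.
x ≈ 147.6661; the author's share is 200 − x ≈ 52.3339.

147.67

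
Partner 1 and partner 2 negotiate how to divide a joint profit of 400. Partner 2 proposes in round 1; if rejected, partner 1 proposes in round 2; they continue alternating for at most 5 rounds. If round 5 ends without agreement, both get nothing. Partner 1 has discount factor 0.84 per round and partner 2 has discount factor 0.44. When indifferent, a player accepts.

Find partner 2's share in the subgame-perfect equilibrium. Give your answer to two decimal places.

142.30

Round 5 (partner 2 proposes): partner 1 will accept anything ≥ 0, so partner 2 offers 0 and keeps 400.
Round 4 (partner 1 proposes): partner 2 can get 400 next round, worth 0.44 × 400 = 176 now; partner 1 offers that and keeps 224.
Round 3 (partner 2 proposes): partner 1 can get 224 next round, worth 0.84 × 224 = 188.16 now; partner 2 offers that and keeps 211.84.
Round 2 (partner 1 proposes): partner 2 can get 211.84 next round, worth 0.44 × 211.84 = 93.2096 now; partner 1 offers that and keeps 306.7904.
Round 1 (partner 2 proposes): partner 1 can get 306.7904 next round, worth 0.84 × 306.7904 = 257.703936 now; partner 2 offers that and keeps 142.296064.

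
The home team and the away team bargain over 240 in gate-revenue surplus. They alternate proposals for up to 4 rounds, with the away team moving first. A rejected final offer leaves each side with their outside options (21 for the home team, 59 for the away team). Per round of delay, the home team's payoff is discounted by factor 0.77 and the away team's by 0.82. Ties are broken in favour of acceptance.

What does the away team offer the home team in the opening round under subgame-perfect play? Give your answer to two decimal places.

Round 4 (the home team proposes): the away team gets 59 if talks fail, so the home team offers 59 and keeps 181.
Round 3 (the away team proposes): the home team can get 181 next round, worth 0.77 × 181 = 139.37 now. The away team offers 139.37 and keeps 240 − 139.37 = 100.63.
Round 2 (the home team proposes): the away team can get 100.63 next round, worth 0.82 × 100.63 = 82.5166 now, so the home team offers 82.5166, keeping 157.4834.
Round 1 (the away team proposes): the home team can get 157.4834 next round, worth 0.77 × 157.4834 = 121.262218 now. The away team offers 121.262218 and keeps 240 − 121.262218 = 118.737782.

121.26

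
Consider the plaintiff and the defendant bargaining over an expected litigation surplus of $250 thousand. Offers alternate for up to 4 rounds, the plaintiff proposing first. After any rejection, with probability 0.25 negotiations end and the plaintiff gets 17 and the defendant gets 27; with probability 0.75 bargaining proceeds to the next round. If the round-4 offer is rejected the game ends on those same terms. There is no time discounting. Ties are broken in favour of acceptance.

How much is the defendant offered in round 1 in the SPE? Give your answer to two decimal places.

152.53

Round 4 (the defendant proposes): the plaintiff gets 17 if talks fail, so the defendant offers 17 and keeps 233.
Round 3 (the plaintiff proposes): rejecting gives the defendant an expected 0.75 × 233 + 0.25 × 27 = 181.5. The plaintiff offers 181.5 and keeps 250 − 181.5 = 68.5.
Round 2 (the defendant proposes): rejecting gives the plaintiff an expected 0.75 × 68.5 + 0.25 × 17 = 55.625, so the defendant offers 55.625, keeping 194.375.
Round 1 (the plaintiff proposes): rejecting gives the defendant an expected 0.75 × 194.375 + 0.25 × 27 = 152.53125. The plaintiff offers 152.53125 and keeps 250 − 152.53125 = 97.46875.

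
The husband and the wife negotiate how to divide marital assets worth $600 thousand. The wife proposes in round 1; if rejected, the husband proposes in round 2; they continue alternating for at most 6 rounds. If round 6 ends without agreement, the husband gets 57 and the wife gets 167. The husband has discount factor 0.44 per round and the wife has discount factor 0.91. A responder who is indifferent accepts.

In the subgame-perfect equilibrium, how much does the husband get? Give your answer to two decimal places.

Round 6 (the husband proposes): the wife gets 167 if talks fail, so the husband offers 167 and keeps 433.
Round 5 (the wife proposes): the husband can get 433 next round, worth 0.44 × 433 = 190.52 now; the wife offers that and keeps 409.48.
Round 4 (the husband proposes): the wife can get 409.48 next round, worth 0.91 × 409.48 = 372.6268 now; the husband offers that and keeps 227.3732.
Round 3 (the wife proposes): the husband can get 227.3732 next round, worth 0.44 × 227.3732 = 100.044208 now; the wife offers that and keeps 499.955792.
Round 2 (the husband proposes): the wife can get 499.955792 next round, worth 0.91 × 499.955792 = 454.95977072 now, so the husband offers 454.95977072, keeping 145.04022928.
Round 1 (the wife proposes): the husband can get 145.04022928 next round, worth 0.44 × 145.04022928 = 63.8177008832 now. The wife offers 63.8177008832 and keeps 600 − 63.8177008832 = 536.1822991168.

63.82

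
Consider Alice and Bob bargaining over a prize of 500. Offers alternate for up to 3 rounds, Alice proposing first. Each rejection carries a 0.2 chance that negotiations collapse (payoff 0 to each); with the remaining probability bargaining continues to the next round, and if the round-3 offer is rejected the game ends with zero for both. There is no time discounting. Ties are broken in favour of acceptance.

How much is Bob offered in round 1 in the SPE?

80

Round 3 (Alice proposes): rejection yields 0 for Bob; Alice offers 0 and keeps 500.
Round 2 (Bob proposes): rejecting gives Alice an expected 0.8 × 500 = 400; Bob offers that and keeps 100.
Round 1 (Alice proposes): rejecting gives Bob an expected 0.8 × 100 = 80, so Alice offers 80, keeping 420.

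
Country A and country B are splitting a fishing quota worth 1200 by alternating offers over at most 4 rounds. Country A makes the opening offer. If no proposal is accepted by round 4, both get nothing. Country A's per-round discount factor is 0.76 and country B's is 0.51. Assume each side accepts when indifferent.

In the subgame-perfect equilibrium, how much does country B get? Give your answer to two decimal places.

Round 4 (country B proposes): country A will accept anything ≥ 0, so country B offers 0 and keeps 1200.
Round 3 (country A proposes): country B can get 1200 next round, worth 0.51 × 1200 = 612 now, so country A offers 612, keeping 588.
Round 2 (country B proposes): country A can get 588 next round, worth 0.76 × 588 = 446.88 now. Country B offers 446.88 and keeps 1200 − 446.88 = 753.12.
Round 1 (country A proposes): country B can get 753.12 next round, worth 0.51 × 753.12 = 384.0912 now; country A offers that and keeps 815.9088.

384.09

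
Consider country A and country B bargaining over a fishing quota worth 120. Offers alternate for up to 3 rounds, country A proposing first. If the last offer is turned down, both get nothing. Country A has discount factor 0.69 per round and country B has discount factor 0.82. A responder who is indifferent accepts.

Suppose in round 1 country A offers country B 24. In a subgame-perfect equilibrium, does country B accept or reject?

Reject

Work out country B's continuation value if the offer is rejected.
Round 3 (country A proposes): rejection yields 0 for country B; country A offers 0 and keeps 120.
Round 2 (country B proposes): country A can get 120 next round, worth 0.69 × 120 = 82.8 now; country B offers that and keeps 37.2.
So by rejecting in round 1, country B gets 37.2 next round, worth 0.82 × 37.2 = 30.504 now.
Offer 24 < 30.504, so country B rejects.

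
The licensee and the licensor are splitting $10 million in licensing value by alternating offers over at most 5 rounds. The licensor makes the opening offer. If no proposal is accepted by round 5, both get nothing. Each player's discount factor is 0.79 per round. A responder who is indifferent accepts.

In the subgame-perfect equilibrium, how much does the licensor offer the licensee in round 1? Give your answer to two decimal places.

2.69

Round 5 (the licensor proposes): the licensee will accept anything ≥ 0, so the licensor offers 0 and keeps 10.
Round 4 (the licensee proposes): the licensor can get 10 next round, worth 0.79 × 10 = 7.9 now. The licensee offers 7.9 and keeps 10 − 7.9 = 2.1.
Round 3 (the licensor proposes): the licensee can get 2.1 next round, worth 0.79 × 2.1 = 1.659 now. The licensor offers 1.659 and keeps 10 − 1.659 = 8.341.
Round 2 (the licensee proposes): the licensor can get 8.341 next round, worth 0.79 × 8.341 = 6.58939 now. The licensee offers 6.58939 and keeps 10 − 6.58939 = 3.41061.
Round 1 (the licensor proposes): the licensee can get 3.41061 next round, worth 0.79 × 3.41061 = 2.6943819 now; the licensor offers that and keeps 7.3056181.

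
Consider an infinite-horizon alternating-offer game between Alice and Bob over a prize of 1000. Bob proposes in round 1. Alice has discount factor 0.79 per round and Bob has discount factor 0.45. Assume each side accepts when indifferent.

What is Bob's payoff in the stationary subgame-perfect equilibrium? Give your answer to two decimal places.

325.83

In a stationary SPE each proposer offers the other exactly their discounted continuation value.
If Bob keeps x when proposing and Alice keeps y when proposing, then x = 1000 − 0.79y and y = 1000 − 0.45x.
Solving: x = 1000(1 − 0.79) / (1 − 0.45·0.79) = 210 / 0.6445 ≈ 325.8340.
Alice gets 1000 − 325.8340 ≈ 674.1660.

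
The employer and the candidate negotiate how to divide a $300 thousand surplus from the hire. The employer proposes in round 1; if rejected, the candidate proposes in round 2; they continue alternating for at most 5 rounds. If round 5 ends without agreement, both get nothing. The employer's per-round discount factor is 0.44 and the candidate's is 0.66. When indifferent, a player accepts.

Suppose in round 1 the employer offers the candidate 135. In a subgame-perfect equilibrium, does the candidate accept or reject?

Work out the candidate's continuation value if the offer is rejected.
Round 5 (the employer proposes): the candidate will accept anything ≥ 0, so the employer offers 0 and keeps 300.
Round 4 (the candidate proposes): the employer can get 300 next round, worth 0.44 × 300 = 132 now. The candidate offers 132 and keeps 300 − 132 = 168.
Round 3 (the employer proposes): the candidate can get 168 next round, worth 0.66 × 168 = 110.88 now, so the employer offers 110.88, keeping 189.12.
Round 2 (the candidate proposes): the employer can get 189.12 next round, worth 0.44 × 189.12 = 83.2128 now; the candidate offers that and keeps 216.7872.
So by rejecting in round 1, the candidate gets 216.7872 next round, worth 0.66 × 216.7872 = 143.079552 now.
Offer 135 < 143.079552, so the candidate rejects.

Reject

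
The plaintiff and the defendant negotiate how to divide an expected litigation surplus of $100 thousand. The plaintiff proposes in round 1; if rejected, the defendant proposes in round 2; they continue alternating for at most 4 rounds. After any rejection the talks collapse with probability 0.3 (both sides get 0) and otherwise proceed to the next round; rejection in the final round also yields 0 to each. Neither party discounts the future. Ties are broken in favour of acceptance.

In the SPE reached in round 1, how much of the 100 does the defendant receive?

Round 4 (the defendant proposes): rejection yields 0 for the plaintiff; the defendant offers 0 and keeps 100.
Round 3 (the plaintiff proposes): rejecting gives the defendant an expected 0.7 × 100 = 70, so the plaintiff offers 70, keeping 30.
Round 2 (the defendant proposes): rejecting gives the plaintiff an expected 0.7 × 30 = 21, so the defendant offers 21, keeping 79.
Round 1 (the plaintiff proposes): rejecting gives the defendant an expected 0.7 × 79 = 55.3. The plaintiff offers 55.3 and keeps 100 − 55.3 = 44.7.

55.3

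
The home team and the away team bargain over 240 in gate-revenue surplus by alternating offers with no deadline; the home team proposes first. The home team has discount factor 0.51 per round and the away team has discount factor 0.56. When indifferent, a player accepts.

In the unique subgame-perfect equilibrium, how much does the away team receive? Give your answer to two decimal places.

92.18

Let x be the home team's share when the home team proposes and y be the away team's share when the away team proposes.
The away team accepts iff offered ≥ 0.56·y, so x = 240 − 0.56y. Symmetrically y = 240 − 0.51x.
Substituting: x = 240 − 0.56(240 − 0.51x), giving x(1 − 0.51·0.56) = 240(1 − 0.56).
So x = 240 × 0.44 / 0.7144 ≈ 147.8163, and the away team receives 240 − x ≈ 92.1837.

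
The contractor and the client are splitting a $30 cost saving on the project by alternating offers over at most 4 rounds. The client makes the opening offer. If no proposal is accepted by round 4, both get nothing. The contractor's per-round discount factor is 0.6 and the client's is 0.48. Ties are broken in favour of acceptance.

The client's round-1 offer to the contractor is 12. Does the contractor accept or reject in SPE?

Reject

Round 4 (the contractor proposes): the client will accept anything ≥ 0, so the contractor offers 0 and keeps 30.
Round 3 (the client proposes): the contractor can get 30 next round, worth 0.6 × 30 = 18 now. The client offers 18 and keeps 30 − 18 = 12.
Round 2 (the contractor proposes): the client can get 12 next round, worth 0.48 × 12 = 5.76 now; the contractor offers that and keeps 24.24.
So by rejecting in round 1, the contractor gets 24.24 next round, worth 0.6 × 24.24 = 14.544 now.
Offer 12 < 14.544, so the contractor rejects.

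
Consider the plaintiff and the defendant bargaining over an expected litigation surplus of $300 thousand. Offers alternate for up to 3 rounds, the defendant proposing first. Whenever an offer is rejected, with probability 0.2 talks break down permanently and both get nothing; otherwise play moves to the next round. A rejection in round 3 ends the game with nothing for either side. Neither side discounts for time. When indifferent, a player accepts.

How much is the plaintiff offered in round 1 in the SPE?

48

Round 3 (the defendant proposes): the plaintiff will accept anything ≥ 0, so the defendant offers 0 and keeps 300.
Round 2 (the plaintiff proposes): rejecting gives the defendant an expected 0.8 × 300 = 240, so the plaintiff offers 240, keeping 60.
Round 1 (the defendant proposes): rejecting gives the plaintiff an expected 0.8 × 60 = 48, so the defendant offers 48, keeping 252.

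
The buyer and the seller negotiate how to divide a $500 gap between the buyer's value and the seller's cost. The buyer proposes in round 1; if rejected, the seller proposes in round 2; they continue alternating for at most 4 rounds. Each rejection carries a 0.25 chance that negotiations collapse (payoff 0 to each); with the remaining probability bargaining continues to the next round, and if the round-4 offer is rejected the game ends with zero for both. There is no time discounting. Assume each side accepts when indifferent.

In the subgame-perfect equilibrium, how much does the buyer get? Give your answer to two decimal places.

195.31

By backward induction:
Round 4 (the seller proposes): the buyer will accept anything ≥ 0, so the seller offers 0 and keeps 500.
Round 3 (the buyer proposes): rejecting gives the seller an expected 0.75 × 500 = 375. The buyer offers 375 and keeps 500 − 375 = 125.
Round 2 (the seller proposes): rejecting gives the buyer an expected 0.75 × 125 = 93.75; the seller offers that and keeps 406.25.
Round 1 (the buyer proposes): rejecting gives the seller an expected 0.75 × 406.25 = 304.6875, so the buyer offers 304.6875, keeping 195.3125.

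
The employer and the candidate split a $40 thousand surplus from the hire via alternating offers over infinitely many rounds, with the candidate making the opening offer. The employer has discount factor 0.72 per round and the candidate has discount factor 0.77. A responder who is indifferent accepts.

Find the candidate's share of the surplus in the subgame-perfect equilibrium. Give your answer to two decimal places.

25.13

Let x be the candidate's share when the candidate proposes and y be the employer's share when the employer proposes.
The employer accepts iff offered ≥ 0.72·y, so x = 40 − 0.72y. Symmetrically y = 40 − 0.77x.
Substituting: x = 40 − 0.72(40 − 0.77x), giving x(1 − 0.77·0.72) = 40(1 − 0.72).
So x = 40 × 0.28 / 0.4456 ≈ 25.1346, and the employer receives 40 − x ≈ 14.8654.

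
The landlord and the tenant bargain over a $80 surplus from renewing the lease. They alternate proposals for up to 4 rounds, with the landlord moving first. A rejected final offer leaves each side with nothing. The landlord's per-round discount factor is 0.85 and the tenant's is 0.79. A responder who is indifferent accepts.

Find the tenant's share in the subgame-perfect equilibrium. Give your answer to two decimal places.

51.92

Work backward from the last round.
Round 4 (the tenant proposes): rejection yields 0 for the landlord; the tenant offers 0 and keeps 80.
Round 3 (the landlord proposes): the tenant can get 80 next round, worth 0.79 × 80 = 63.2 now, so the landlord offers 63.2, keeping 16.8.
Round 2 (the tenant proposes): the landlord can get 16.8 next round, worth 0.85 × 16.8 = 14.28 now. The tenant offers 14.28 and keeps 80 − 14.28 = 65.72.
Round 1 (the landlord proposes): the tenant can get 65.72 next round, worth 0.79 × 65.72 = 51.9188 now, so the landlord offers 51.9188, keeping 28.0812.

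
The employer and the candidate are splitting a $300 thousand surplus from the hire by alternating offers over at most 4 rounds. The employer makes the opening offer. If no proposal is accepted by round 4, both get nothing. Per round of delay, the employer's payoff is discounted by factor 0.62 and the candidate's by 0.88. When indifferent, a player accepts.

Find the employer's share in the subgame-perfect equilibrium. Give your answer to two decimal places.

55.64

Round 4 (the candidate proposes): the employer will accept anything ≥ 0, so the candidate offers 0 and keeps 300.
Round 3 (the employer proposes): the candidate can get 300 next round, worth 0.88 × 300 = 264 now, so the employer offers 264, keeping 36.
Round 2 (the candidate proposes): the employer can get 36 next round, worth 0.62 × 36 = 22.32 now. The candidate offers 22.32 and keeps 300 − 22.32 = 277.68.
Round 1 (the employer proposes): the candidate can get 277.68 next round, worth 0.88 × 277.68 = 244.3584 now; the employer offers that and keeps 55.6416.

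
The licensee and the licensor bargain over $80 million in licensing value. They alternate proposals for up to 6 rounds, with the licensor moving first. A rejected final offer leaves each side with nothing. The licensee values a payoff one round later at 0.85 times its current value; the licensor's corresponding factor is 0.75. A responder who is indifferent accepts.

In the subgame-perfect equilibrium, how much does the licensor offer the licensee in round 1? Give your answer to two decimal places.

Solve by backward induction from round 6.
Round 6 (the licensee proposes): rejection yields 0 for the licensor; the licensee offers 0 and keeps 80.
Round 5 (the licensor proposes): the licensee can get 80 next round, worth 0.85 × 80 = 68 now; the licensor offers that and keeps 12.
Round 4 (the licensee proposes): the licensor can get 12 next round, worth 0.75 × 12 = 9 now, so the licensee offers 9, keeping 71.
Round 3 (the licensor proposes): the licensee can get 71 next round, worth 0.85 × 71 = 60.35 now, so the licensor offers 60.35, keeping 19.65.
Round 2 (the licensee proposes): the licensor can get 19.65 next round, worth 0.75 × 19.65 = 14.7375 now, so the licensee offers 14.7375, keeping 65.2625.
Round 1 (the licensor proposes): the licensee can get 65.2625 next round, worth 0.85 × 65.2625 = 55.473125 now; the licensor offers that and keeps 24.526875.

55.47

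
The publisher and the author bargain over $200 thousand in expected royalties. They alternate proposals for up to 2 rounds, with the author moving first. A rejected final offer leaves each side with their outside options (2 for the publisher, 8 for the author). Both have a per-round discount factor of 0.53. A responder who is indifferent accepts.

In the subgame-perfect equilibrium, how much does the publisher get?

Round 2 (the publisher proposes): the author gets 8 if talks fail, so the publisher offers 8 and keeps 192.
Round 1 (the author proposes): the publisher can get 192 next round, worth 0.53 × 192 = 101.76 now, so the author offers 101.76, keeping 98.24.

101.76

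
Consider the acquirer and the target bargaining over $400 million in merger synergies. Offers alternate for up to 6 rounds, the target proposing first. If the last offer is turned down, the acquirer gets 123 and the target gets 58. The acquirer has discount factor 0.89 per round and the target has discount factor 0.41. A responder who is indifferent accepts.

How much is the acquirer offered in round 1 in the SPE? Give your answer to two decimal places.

327.21

Round 6 (the acquirer proposes): the target gets 58 if talks fail, so the acquirer offers 58 and keeps 342.
Round 5 (the target proposes): the acquirer can get 342 next round, worth 0.89 × 342 = 304.38 now. The target offers 304.38 and keeps 400 − 304.38 = 95.62.
Round 4 (the acquirer proposes): the target can get 95.62 next round, worth 0.41 × 95.62 = 39.2042 now; the acquirer offers that and keeps 360.7958.
Round 3 (the target proposes): the acquirer can get 360.7958 next round, worth 0.89 × 360.7958 = 321.108262 now, so the target offers 321.108262, keeping 78.891738.
Round 2 (the acquirer proposes): the target can get 78.891738 next round, worth 0.41 × 78.891738 = 32.34561258 now, so the acquirer offers 32.34561258, keeping 367.65438742.
Round 1 (the target proposes): the acquirer can get 367.65438742 next round, worth 0.89 × 367.65438742 = 327.2124048038 now. The target offers 327.2124048038 and keeps 400 − 327.2124048038 = 72.7875951962.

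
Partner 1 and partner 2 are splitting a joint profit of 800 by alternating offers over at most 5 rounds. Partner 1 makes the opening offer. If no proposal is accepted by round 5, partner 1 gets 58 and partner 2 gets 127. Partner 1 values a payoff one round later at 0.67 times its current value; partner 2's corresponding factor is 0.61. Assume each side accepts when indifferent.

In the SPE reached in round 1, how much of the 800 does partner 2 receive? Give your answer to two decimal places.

Round 5 (partner 1 proposes): partner 2 gets 127 if talks fail, so partner 1 offers 127 and keeps 673.
Round 4 (partner 2 proposes): partner 1 can get 673 next round, worth 0.67 × 673 = 450.91 now, so partner 2 offers 450.91, keeping 349.09.
Round 3 (partner 1 proposes): partner 2 can get 349.09 next round, worth 0.61 × 349.09 = 212.9449 now. Partner 1 offers 212.9449 and keeps 800 − 212.9449 = 587.0551.
Round 2 (partner 2 proposes): partner 1 can get 587.0551 next round, worth 0.67 × 587.0551 = 393.326917 now, so partner 2 offers 393.326917, keeping 406.673083.
Round 1 (partner 1 proposes): partner 2 can get 406.673083 next round, worth 0.61 × 406.673083 = 248.07058063 now. Partner 1 offers 248.07058063 and keeps 800 − 248.07058063 = 551.92941937.

248.07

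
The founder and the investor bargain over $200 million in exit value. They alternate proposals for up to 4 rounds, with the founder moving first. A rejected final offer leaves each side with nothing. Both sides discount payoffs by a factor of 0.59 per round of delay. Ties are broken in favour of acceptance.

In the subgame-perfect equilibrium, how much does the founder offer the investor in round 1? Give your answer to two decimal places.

Round 4 (the investor proposes): the founder will accept anything ≥ 0, so the investor offers 0 and keeps 200.
Round 3 (the founder proposes): the investor can get 200 next round, worth 0.59 × 200 = 118 now, so the founder offers 118, keeping 82.
Round 2 (the investor proposes): the founder can get 82 next round, worth 0.59 × 82 = 48.38 now, so the investor offers 48.38, keeping 151.62.
Round 1 (the founder proposes): the investor can get 151.62 next round, worth 0.59 × 151.62 = 89.4558 now, so the founder offers 89.4558, keeping 110.5442.

89.46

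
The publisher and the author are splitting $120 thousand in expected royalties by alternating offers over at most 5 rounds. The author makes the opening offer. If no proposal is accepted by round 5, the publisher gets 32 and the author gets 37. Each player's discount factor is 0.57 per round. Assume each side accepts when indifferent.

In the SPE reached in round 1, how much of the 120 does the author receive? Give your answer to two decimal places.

Round 5 (the author proposes): the publisher gets 32 if talks fail, so the author offers 32 and keeps 88.
Round 4 (the publisher proposes): the author can get 88 next round, worth 0.57 × 88 = 50.16 now. The publisher offers 50.16 and keeps 120 − 50.16 = 69.84.
Round 3 (the author proposes): the publisher can get 69.84 next round, worth 0.57 × 69.84 = 39.8088 now, so the author offers 39.8088, keeping 80.1912.
Round 2 (the publisher proposes): the author can get 80.1912 next round, worth 0.57 × 80.1912 = 45.708984 now. The publisher offers 45.708984 and keeps 120 − 45.708984 = 74.291016.
Round 1 (the author proposes): the publisher can get 74.291016 next round, worth 0.57 × 74.291016 = 42.34587912 now; the author offers that and keeps 77.65412088.

77.65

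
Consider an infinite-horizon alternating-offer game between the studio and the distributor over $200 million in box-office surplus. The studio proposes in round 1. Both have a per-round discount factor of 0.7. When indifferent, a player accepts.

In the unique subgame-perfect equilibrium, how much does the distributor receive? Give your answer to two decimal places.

In a stationary SPE each proposer offers the other exactly their discounted continuation value.
If the studio keeps x when proposing and the distributor keeps y when proposing, then x = 200 − 0.7y and y = 200 − 0.7x.
Solving: x = 200(1 − 0.7) / (1 − 0.7·0.7) = 60 / 0.51 ≈ 117.6471.
The distributor gets 200 − 117.6471 ≈ 82.3529.

82.35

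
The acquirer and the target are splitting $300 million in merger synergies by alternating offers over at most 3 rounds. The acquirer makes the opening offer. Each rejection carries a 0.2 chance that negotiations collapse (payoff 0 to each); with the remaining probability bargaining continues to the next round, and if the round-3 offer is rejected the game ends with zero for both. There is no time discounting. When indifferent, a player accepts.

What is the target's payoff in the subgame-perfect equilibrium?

48

Round 3 (the acquirer proposes): rejection yields 0 for the target; the acquirer offers 0 and keeps 300.
Round 2 (the target proposes): rejecting gives the acquirer an expected 0.8 × 300 = 240. The target offers 240 and keeps 300 − 240 = 60.
Round 1 (the acquirer proposes): rejecting gives the target an expected 0.8 × 60 = 48. The acquirer offers 48 and keeps 300 − 48 = 252.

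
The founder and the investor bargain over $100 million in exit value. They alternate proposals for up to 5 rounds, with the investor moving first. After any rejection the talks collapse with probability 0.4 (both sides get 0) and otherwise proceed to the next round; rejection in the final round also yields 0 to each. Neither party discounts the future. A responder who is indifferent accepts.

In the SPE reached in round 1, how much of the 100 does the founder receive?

32.64

Round 5 (the investor proposes): the founder will accept anything ≥ 0, so the investor offers 0 and keeps 100.
Round 4 (the founder proposes): rejecting gives the investor an expected 0.6 × 100 = 60, so the founder offers 60, keeping 40.
Round 3 (the investor proposes): rejecting gives the founder an expected 0.6 × 40 = 24, so the investor offers 24, keeping 76.
Round 2 (the founder proposes): rejecting gives the investor an expected 0.6 × 76 = 45.6; the founder offers that and keeps 54.4.
Round 1 (the investor proposes): rejecting gives the founder an expected 0.6 × 54.4 = 32.64. The investor offers 32.64 and keeps 100 − 32.64 = 67.36.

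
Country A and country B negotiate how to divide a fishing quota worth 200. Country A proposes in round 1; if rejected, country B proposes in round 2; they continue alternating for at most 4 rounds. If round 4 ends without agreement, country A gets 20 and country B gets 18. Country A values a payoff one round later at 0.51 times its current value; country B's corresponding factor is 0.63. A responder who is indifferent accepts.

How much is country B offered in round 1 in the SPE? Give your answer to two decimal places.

98.18

By backward induction:
Round 4 (country B proposes): country A gets 20 if talks fail, so country B offers 20 and keeps 180.
Round 3 (country A proposes): country B can get 180 next round, worth 0.63 × 180 = 113.4 now; country A offers that and keeps 86.6.
Round 2 (country B proposes): country A can get 86.6 next round, worth 0.51 × 86.6 = 44.166 now; country B offers that and keeps 155.834.
Round 1 (country A proposes): country B can get 155.834 next round, worth 0.63 × 155.834 = 98.17542 now. Country A offers 98.17542 and keeps 200 − 98.17542 = 101.82458.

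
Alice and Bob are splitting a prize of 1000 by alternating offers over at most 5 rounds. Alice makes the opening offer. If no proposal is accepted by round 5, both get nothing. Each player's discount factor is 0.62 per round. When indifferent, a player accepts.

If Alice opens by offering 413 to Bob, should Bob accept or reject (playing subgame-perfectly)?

Accept

Round 5 (Alice proposes): Bob will accept anything ≥ 0, so Alice offers 0 and keeps 1000.
Round 4 (Bob proposes): Alice can get 1000 next round, worth 0.62 × 1000 = 620 now, so Bob offers 620, keeping 380.
Round 3 (Alice proposes): Bob can get 380 next round, worth 0.62 × 380 = 235.6 now; Alice offers that and keeps 764.4.
Round 2 (Bob proposes): Alice can get 764.4 next round, worth 0.62 × 764.4 = 473.928 now; Bob offers that and keeps 526.072.
So by rejecting in round 1, Bob gets 526.072 next round, worth 0.62 × 526.072 = 326.16464 now.
Offer 413 ≥ 326.16464, so Bob accepts.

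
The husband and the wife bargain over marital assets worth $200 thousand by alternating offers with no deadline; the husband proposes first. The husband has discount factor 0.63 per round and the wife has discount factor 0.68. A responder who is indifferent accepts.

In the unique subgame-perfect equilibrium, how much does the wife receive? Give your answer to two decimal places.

In a stationary SPE each proposer offers the other exactly their discounted continuation value.
If the husband keeps x when proposing and the wife keeps y when proposing, then x = 200 − 0.68y and y = 200 − 0.63x.
Solving: x = 200(1 − 0.68) / (1 − 0.63·0.68) = 64 / 0.5716 ≈ 111.9664.
The wife gets 200 − 111.9664 ≈ 88.0336.

88.03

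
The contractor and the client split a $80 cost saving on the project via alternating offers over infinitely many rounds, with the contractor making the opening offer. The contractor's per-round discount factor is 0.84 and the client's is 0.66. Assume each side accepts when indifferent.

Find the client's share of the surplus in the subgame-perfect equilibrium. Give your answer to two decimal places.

18.96

Let x be the contractor's share when the contractor proposes and y be the client's share when the client proposes.
The client accepts iff offered ≥ 0.66·y, so x = 80 − 0.66y. Symmetrically y = 80 − 0.84x.
Substituting: x = 80 − 0.66(80 − 0.84x), giving x(1 − 0.84·0.66) = 80(1 − 0.66).
So x = 80 × 0.34 / 0.4456 ≈ 61.0413, and the client receives 80 − x ≈ 18.9587.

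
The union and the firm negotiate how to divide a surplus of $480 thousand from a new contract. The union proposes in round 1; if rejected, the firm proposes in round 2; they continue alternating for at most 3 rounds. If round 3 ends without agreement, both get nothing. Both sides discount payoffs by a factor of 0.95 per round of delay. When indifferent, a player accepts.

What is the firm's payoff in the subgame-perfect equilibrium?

22.8

Round 3 (the union proposes): the firm will accept anything ≥ 0, so the union offers 0 and keeps 480.
Round 2 (the firm proposes): the union can get 480 next round, worth 0.95 × 480 = 456 now; the firm offers that and keeps 24.
Round 1 (the union proposes): the firm can get 24 next round, worth 0.95 × 24 = 22.8 now; the union offers that and keeps 457.2.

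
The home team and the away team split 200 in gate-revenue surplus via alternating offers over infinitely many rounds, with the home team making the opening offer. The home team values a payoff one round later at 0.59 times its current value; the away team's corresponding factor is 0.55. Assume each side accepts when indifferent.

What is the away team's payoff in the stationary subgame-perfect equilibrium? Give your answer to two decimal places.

When the home team proposes, the away team accepts any offer worth at least 0.55 times what the away team would get by proposing next round; and vice versa.
This gives x = 200 − 0.55y and y = 200 − 0.59x, where x and y are each side's share when it proposes.
Hence (1 − 0.55·0.59)x = 200(1 − 0.55), i.e. 0.6755·x = 90.
x ≈ 133.2346; the away team's share is 200 − x ≈ 66.7654.

66.77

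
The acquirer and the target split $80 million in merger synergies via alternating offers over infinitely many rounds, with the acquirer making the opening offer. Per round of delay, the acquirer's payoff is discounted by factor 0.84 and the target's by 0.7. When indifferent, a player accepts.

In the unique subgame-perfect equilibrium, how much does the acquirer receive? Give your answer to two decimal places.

58.25

When the acquirer proposes, the target accepts any offer worth at least 0.7 times what the target would get by proposing next round; and vice versa.
This gives x = 80 − 0.7y and y = 80 − 0.84x, where x and y are each side's share when it proposes.
Hence (1 − 0.7·0.84)x = 80(1 − 0.7), i.e. 0.412·x = 24.
x ≈ 58.2524; the target's share is 80 − x ≈ 21.7476.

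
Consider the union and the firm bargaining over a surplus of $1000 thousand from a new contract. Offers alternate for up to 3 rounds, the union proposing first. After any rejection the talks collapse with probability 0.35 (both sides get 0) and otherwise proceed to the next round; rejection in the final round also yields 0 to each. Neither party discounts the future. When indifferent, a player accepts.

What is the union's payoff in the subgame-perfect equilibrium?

Round 3 (the union proposes): the firm will accept anything ≥ 0, so the union offers 0 and keeps 1000.
Round 2 (the firm proposes): rejecting gives the union an expected 0.65 × 1000 = 650, so the firm offers 650, keeping 350.
Round 1 (the union proposes): rejecting gives the firm an expected 0.65 × 350 = 227.5. The union offers 227.5 and keeps 1000 − 227.5 = 772.5.

772.5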